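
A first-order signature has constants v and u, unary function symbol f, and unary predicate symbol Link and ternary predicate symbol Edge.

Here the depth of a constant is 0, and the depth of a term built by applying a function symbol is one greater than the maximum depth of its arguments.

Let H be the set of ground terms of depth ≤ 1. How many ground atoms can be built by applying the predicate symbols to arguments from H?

68

First count ground terms of depth ≤ 1.
Count level by level. With function symbols f/1, the terms of depth ≤ k are the 2 constants together with each function applied to depth-≤(k−1) tuples, so N_k = 2 + N_{k-1}.
N_0 = 2
N_1 = 2 + 2 = 4
Explicitly: v, u, f(v), f(u).
So |H| = 4.
A ground atom is a predicate applied to a tuple of terms from H, so the count is the sum over predicates of |H|^arity:
  Link: 4;  Edge: 4^3 = 64
Total ground atoms: 4 + 64 = 68.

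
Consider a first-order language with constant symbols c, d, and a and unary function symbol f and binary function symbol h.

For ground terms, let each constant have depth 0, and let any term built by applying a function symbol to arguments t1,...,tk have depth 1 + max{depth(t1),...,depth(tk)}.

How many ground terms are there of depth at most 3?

59295

Let N_k = |{terms of depth ≤ k}|. Then N_0 = 3 and N_k = 3 + N_{k-1} + N_{k-1}^2 for k ≥ 1 (one summand per function symbol, arity giving the exponent).
N_0 = 3
N_1 = 3 + 3 + 3^2 = 15
N_2 = 3 + 15 + 15^2 = 243
N_3 = 3 + 243 + 243^2 = 59295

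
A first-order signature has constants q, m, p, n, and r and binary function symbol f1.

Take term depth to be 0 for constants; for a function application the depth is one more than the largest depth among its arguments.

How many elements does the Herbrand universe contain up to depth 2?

905

If N_k denotes the number of depth-≤k ground terms, the 5 constants give N_0 = 5, and each function symbol of arity r contributes N_{k-1}^r new terms at level k: N_k = 5 + N_{k-1}^2.
N_0 = 5
N_1 = 5 + 5^2 = 30
N_2 = 5 + 30^2 = 905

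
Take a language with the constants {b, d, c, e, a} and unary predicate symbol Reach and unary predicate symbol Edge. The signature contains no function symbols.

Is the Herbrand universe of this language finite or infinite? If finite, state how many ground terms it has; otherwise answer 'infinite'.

5

There are no function symbols, so every ground term is one of the 5 constants.
The Herbrand universe is {b, d, c, e, a}, which is finite with 5 elements.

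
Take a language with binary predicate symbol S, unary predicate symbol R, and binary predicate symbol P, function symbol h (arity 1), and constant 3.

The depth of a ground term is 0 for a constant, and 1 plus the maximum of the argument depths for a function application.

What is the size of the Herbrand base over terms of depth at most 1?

First count ground terms of depth ≤ 1.
If N_k denotes the number of depth-≤k ground terms, the 1 constant gives N_0 = 1, and each function symbol of arity r contributes N_{k-1}^r new terms at level k: N_k = 1 + N_{k-1}.
N_0 = 1
N_1 = 1 + 1 = 2
So |H| = 2.
For each predicate symbol, the number of ground atoms is |H| raised to its arity; summing:
  S: 2^2 = 4;  R: 2;  P: 2^2 = 4
Total ground atoms: 4 + 2 + 4 = 10.

10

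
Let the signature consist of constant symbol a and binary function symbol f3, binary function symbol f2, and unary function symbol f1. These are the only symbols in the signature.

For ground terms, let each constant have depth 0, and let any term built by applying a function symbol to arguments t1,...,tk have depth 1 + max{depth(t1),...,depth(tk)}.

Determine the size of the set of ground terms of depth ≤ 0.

Let N_k = |{terms of depth ≤ k}|. Then N_0 = 1 and N_k = 1 + N_{k-1}^2 + N_{k-1}^2 + N_{k-1} for k ≥ 1 (one summand per function symbol, arity giving the exponent).
N_0 = 1

1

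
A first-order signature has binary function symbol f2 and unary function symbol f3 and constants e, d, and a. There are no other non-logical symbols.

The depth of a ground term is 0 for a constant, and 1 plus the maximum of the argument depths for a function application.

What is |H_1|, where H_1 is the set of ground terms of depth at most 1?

15

Let N_k count ground terms of depth at most k. Each non-constant term of depth ≤ k is some function symbol applied to depth-≤(k−1) arguments, giving N_k = 3 + N_{k-1}^2 + N_{k-1}.
N_0 = 3
N_1 = 3 + 3^2 + 3 = 15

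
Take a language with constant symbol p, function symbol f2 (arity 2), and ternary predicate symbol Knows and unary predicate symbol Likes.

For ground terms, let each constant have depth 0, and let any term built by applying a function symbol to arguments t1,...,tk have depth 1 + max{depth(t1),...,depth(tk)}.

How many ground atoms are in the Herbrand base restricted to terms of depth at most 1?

First count ground terms of depth ≤ 1.
Let N_k = |{terms of depth ≤ k}|. Then N_0 = 1 and N_k = 1 + N_{k-1}^2 for k ≥ 1 (one summand per function symbol, arity giving the exponent).
N_0 = 1
N_1 = 1 + 1^2 = 2
Explicitly: p, f2(p, p).
So |H| = 2.
A ground atom is a predicate applied to a tuple of terms from H, so the count is the sum over predicates of |H|^arity:
  Knows: 2^3 = 8;  Likes: 2
Total ground atoms: 8 + 2 = 10.

10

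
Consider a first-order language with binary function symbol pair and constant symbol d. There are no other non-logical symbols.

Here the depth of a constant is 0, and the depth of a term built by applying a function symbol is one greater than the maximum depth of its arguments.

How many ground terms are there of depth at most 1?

2

Count level by level. With function symbols pair/2, the terms of depth ≤ k are the 1 constant together with each function applied to depth-≤(k−1) tuples, so N_k = 1 + N_{k-1}^2.
N_0 = 1
N_1 = 1 + 1^2 = 2
Explicitly: d, pair(d, d).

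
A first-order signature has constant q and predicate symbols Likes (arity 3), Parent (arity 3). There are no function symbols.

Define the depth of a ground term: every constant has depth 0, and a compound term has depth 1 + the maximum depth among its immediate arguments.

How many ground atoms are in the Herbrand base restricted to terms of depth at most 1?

2

First count ground terms of depth ≤ 1.
With no function symbols every ground term is a constant, so there is exactly 1 ground term at every depth bound.
N_0 = 1
N_1 = 1
So |H| = 1.
Ground atoms are formed by filling each argument slot of a predicate with a term from H, so an r-ary predicate gives |H|^r atoms:
  Likes: 1^3 = 1;  Parent: 1^3 = 1
Total ground atoms: 1 + 1 = 2.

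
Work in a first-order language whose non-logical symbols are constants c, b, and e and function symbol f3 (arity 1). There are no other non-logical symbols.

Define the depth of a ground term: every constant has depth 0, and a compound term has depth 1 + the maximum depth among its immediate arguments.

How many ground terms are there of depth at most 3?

Let N_k count ground terms of depth at most k. Each non-constant term of depth ≤ k is some function symbol applied to depth-≤(k−1) arguments, giving N_k = 3 + N_{k-1}.
N_0 = 3
N_1 = 3 + 3 = 6
N_2 = 3 + 6 = 9
N_3 = 3 + 9 = 12
Explicitly: c, b, e, f3(c), f3(b), f3(e), f3(f3(c)), f3(f3(b)), f3(f3(e)), f3(f3(f3(c))), f3(f3(f3(b))), f3(f3(f3(e))).

12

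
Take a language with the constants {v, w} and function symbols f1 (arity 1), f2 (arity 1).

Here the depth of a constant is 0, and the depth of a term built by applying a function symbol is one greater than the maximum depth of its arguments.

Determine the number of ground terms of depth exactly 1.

Let N_k = |{terms of depth ≤ k}|. Then N_0 = 2 and N_k = 2 + N_{k-1} + N_{k-1} for k ≥ 1 (one summand per function symbol, arity giving the exponent).
N_0 = 2
N_1 = 2 + 2 + 2 = 6
Terms of depth exactly 1: N_1 − N_0 = 6 − 2 = 4.

4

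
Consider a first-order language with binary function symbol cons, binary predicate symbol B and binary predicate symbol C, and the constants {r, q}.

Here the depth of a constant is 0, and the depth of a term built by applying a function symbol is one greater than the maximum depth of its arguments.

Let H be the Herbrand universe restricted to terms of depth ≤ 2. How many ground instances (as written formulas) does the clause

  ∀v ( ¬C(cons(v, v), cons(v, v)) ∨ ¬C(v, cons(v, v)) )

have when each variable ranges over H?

Ground terms of depth ≤ 2:
  Count level by level. With function symbols cons/2, the terms of depth ≤ k are the 2 constants together with each function applied to depth-≤(k−1) tuples, so N_k = 2 + N_{k-1}^2.
  N_0 = 2
  N_1 = 2 + 2^2 = 6
  N_2 = 2 + 6^2 = 38
So there are 38 ground terms available for substitution.
The variable v ranges independently over the available ground terms, and distinct assignments produce distinct instances.
Number of ground instances = 38.

38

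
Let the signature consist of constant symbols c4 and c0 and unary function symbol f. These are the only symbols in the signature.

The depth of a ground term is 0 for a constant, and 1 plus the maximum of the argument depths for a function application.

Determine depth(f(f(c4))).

depth(f(c4)) = 1 + depth(c4) = 1 + 0 = 1
depth(f(f(c4))) = 1 + depth(f(c4)) = 1 + 1 = 2

2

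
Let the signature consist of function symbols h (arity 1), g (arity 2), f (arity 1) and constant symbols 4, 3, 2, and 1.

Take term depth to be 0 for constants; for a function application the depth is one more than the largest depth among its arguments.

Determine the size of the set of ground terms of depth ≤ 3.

If N_k denotes the number of depth-≤k ground terms, the 4 constants give N_0 = 4, and each function symbol of arity r contributes N_{k-1}^r new terms at level k: N_k = 4 + N_{k-1} + N_{k-1}^2 + N_{k-1}.
N_0 = 4
N_1 = 4 + 4 + 4^2 + 4 = 28
N_2 = 4 + 28 + 28^2 + 28 = 844
N_3 = 4 + 844 + 844^2 + 844 = 714028

714028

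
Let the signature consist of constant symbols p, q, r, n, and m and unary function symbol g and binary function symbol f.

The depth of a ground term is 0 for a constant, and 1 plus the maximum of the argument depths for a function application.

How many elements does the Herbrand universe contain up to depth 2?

Count level by level. With function symbols g/1, f/2, the terms of depth ≤ k are the 5 constants together with each function applied to depth-≤(k−1) tuples, so N_k = 5 + N_{k-1} + N_{k-1}^2.
N_0 = 5
N_1 = 5 + 5 + 5^2 = 35
N_2 = 5 + 35 + 35^2 = 1265

1265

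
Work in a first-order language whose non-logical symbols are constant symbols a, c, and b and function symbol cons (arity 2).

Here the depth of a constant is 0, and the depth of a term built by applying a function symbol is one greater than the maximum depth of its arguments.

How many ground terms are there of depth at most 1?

Let N_k = |{terms of depth ≤ k}|. Then N_0 = 3 and N_k = 3 + N_{k-1}^2 for k ≥ 1 (one summand per function symbol, arity giving the exponent).
N_0 = 3
N_1 = 3 + 3^2 = 12
Explicitly: a, c, b, cons(a, a), cons(a, c), cons(a, b), cons(c, a), cons(c, c), cons(c, b), cons(b, a), cons(b, c), cons(b, b).

12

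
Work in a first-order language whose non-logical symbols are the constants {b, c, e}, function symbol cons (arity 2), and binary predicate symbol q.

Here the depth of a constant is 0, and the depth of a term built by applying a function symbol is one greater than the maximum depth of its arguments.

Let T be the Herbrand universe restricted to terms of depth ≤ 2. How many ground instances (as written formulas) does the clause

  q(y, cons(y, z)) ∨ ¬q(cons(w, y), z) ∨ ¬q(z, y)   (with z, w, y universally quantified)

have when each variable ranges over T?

Ground terms of depth ≤ 2:
  If N_k denotes the number of depth-≤k ground terms, the 3 constants give N_0 = 3, and each function symbol of arity r contributes N_{k-1}^r new terms at level k: N_k = 3 + N_{k-1}^2.
  N_0 = 3
  N_1 = 3 + 3^2 = 12
  N_2 = 3 + 12^2 = 147
So there are 147 ground terms available for substitution.
Each of z, w, y ranges independently over the available ground terms, and distinct assignments produce distinct instances.
Number of ground instances = 147^3 = 3176523.

3176523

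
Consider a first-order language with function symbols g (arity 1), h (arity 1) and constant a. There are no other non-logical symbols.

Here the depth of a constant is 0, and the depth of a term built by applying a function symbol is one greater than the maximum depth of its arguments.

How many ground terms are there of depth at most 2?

Let N_k = |{terms of depth ≤ k}|. Then N_0 = 1 and N_k = 1 + N_{k-1} + N_{k-1} for k ≥ 1 (one summand per function symbol, arity giving the exponent).
N_0 = 1
N_1 = 1 + 1 + 1 = 3
N_2 = 1 + 3 + 3 = 7
Explicitly: a, g(a), g(g(a)), g(h(a)), h(a), h(g(a)), h(h(a)).

7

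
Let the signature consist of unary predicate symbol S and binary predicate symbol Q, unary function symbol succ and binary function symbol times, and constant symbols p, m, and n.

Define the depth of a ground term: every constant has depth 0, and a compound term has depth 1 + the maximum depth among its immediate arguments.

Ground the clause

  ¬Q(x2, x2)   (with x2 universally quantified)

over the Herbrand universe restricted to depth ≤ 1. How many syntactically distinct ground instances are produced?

Ground terms of depth ≤ 1:
  If N_k denotes the number of depth-≤k ground terms, the 3 constants give N_0 = 3, and each function symbol of arity r contributes N_{k-1}^r new terms at level k: N_k = 3 + N_{k-1} + N_{k-1}^2.
  N_0 = 3
  N_1 = 3 + 3 + 3^2 = 15
So there are 15 ground terms available for substitution.
There is 1 variable to instantiate (x2),  occurring in at least one literal, so different choices give different ground instances.
Number of ground instances = 15.

15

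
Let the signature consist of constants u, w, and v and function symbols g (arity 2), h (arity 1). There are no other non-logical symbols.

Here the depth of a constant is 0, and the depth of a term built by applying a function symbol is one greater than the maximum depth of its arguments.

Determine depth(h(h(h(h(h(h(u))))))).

depth(h(u)) = 1 + depth(u) = 1 + 0 = 1
depth(h(h(u))) = 1 + depth(h(u)) = 1 + 1 = 2
depth(h(h(h(u)))) = 1 + depth(h(h(u))) = 1 + 2 = 3
depth(h(h(h(h(u))))) = 1 + depth(h(h(h(u)))) = 1 + 3 = 4
depth(h(h(h(h(h(u)))))) = 1 + depth(h(h(h(h(u))))) = 1 + 4 = 5
depth(h(h(h(h(h(h(u))))))) = 1 + depth(h(h(h(h(h(u)))))) = 1 + 5 = 6

6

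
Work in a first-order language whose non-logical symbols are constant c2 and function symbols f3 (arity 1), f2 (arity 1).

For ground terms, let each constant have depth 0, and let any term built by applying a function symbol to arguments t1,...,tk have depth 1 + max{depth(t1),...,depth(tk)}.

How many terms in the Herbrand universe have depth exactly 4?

16

Count level by level. With function symbols f3/1, f2/1, the terms of depth ≤ k are the 1 constant together with each function applied to depth-≤(k−1) tuples, so N_k = 1 + N_{k-1} + N_{k-1}.
N_0 = 1
N_1 = 1 + 1 + 1 = 3
N_2 = 1 + 3 + 3 = 7
N_3 = 1 + 7 + 7 = 15
N_4 = 1 + 15 + 15 = 31
Terms of depth exactly 4: N_4 − N_3 = 31 − 15 = 16.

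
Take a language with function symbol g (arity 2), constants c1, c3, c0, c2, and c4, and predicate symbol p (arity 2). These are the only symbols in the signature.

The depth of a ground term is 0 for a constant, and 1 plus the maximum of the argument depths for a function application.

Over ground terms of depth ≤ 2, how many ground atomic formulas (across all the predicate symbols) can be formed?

819025

First count ground terms of depth ≤ 2.
Write N_k for the number of ground terms of depth ≤ k. A term of depth ≤ k is either a constant or a function symbol applied to arguments of depth ≤ k−1, so N_k = 5 + N_{k-1}^2.
N_0 = 5
N_1 = 5 + 5^2 = 30
N_2 = 5 + 30^2 = 905
So |H| = 905.
Ground atoms are formed by filling each argument slot of a predicate with a term from H, so an r-ary predicate gives |H|^r atoms:
  p: 905^2 = 819025
Total ground atoms: 819025.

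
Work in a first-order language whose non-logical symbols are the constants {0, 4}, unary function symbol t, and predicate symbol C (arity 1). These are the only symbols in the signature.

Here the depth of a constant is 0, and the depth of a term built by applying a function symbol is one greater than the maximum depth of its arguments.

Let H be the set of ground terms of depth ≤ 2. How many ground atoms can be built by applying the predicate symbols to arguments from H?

6

First count ground terms of depth ≤ 2.
Write N_k for the number of ground terms of depth ≤ k. A term of depth ≤ k is either a constant or a function symbol applied to arguments of depth ≤ k−1, so N_k = 2 + N_{k-1}.
N_0 = 2
N_1 = 2 + 2 = 4
N_2 = 2 + 4 = 6
Explicitly: 0, 4, t(0), t(4), t(t(0)), t(t(4)).
So |H| = 6.
Each predicate of arity r yields |H|^r ground atoms (one per choice of an r-tuple from H):
  C: 6
Total ground atoms: 6.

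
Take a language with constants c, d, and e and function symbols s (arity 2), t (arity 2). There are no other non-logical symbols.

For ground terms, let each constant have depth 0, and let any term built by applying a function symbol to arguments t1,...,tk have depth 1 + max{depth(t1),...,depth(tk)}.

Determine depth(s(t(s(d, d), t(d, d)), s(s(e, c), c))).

3

depth(s(d, d)) = 1 + max(0, 0) = 1
depth(t(d, d)) = 1 + max(0, 0) = 1
depth(t(s(d, d), t(d, d))) = 1 + max(1, 1) = 2
depth(s(e, c)) = 1 + max(0, 0) = 1
depth(s(s(e, c), c)) = 1 + max(1, 0) = 2
depth(s(t(s(d, d), t(d, d)), s(s(e, c), c))) = 1 + max(2, 2) = 3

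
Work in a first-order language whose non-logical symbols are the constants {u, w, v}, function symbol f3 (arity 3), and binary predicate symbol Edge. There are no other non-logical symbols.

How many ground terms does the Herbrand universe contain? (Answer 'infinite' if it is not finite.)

infinite

The signature has at least one function symbol (f3, arity 3) and at least one constant (u).
Iterating f3 gives infinitely many distinct ground terms: u, f3(u, u, u), f3(f3(u, u, u), f3(u, u, u), f3(u, u, u)), ...
So the Herbrand universe is infinite.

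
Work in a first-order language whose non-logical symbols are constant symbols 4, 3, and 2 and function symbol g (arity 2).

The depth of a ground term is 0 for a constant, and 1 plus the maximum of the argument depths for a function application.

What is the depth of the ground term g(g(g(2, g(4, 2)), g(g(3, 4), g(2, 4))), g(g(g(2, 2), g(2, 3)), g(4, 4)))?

4

depth(g(4, 2)) = 1 + max(0, 0) = 1
depth(g(2, g(4, 2))) = 1 + max(0, 1) = 2
depth(g(3, 4)) = 1 + max(0, 0) = 1
depth(g(2, 4)) = 1 + max(0, 0) = 1
depth(g(g(3, 4), g(2, 4))) = 1 + max(1, 1) = 2
depth(g(g(2, g(4, 2)), g(g(3, 4), g(2, 4)))) = 1 + max(2, 2) = 3
depth(g(2, 2)) = 1 + max(0, 0) = 1
depth(g(2, 3)) = 1 + max(0, 0) = 1
depth(g(g(2, 2), g(2, 3))) = 1 + max(1, 1) = 2
depth(g(4, 4)) = 1 + max(0, 0) = 1
depth(g(g(g(2, 2), g(2, 3)), g(4, 4))) = 1 + max(2, 1) = 3
depth(g(g(g(2, g(4, 2)), g(g(3, 4), g(2, 4))), g(g(g(2, 2), g(2, 3)), g(4, 4)))) = 1 + max(3, 3) = 4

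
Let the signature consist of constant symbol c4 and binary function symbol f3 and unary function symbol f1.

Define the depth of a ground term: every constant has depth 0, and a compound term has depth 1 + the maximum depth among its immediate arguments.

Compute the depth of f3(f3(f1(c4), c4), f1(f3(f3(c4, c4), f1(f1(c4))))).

depth(f1(c4)) = 1 + depth(c4) = 1 + 0 = 1
depth(f3(f1(c4), c4)) = 1 + max(1, 0) = 2
depth(f3(c4, c4)) = 1 + max(0, 0) = 1
depth(f1(f1(c4))) = 1 + depth(f1(c4)) = 1 + 1 = 2
depth(f3(f3(c4, c4), f1(f1(c4)))) = 1 + max(1, 2) = 3
depth(f1(f3(f3(c4, c4), f1(f1(c4))))) = 1 + depth(f3(f3(c4, c4), f1(f1(c4)))) = 1 + 3 = 4
depth(f3(f3(f1(c4), c4), f1(f3(f3(c4, c4), f1(f1(c4)))))) = 1 + max(2, 4) = 5

5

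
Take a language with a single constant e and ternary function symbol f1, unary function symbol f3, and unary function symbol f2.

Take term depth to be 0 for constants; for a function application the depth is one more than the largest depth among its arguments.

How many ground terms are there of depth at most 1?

4

Write N_k for the number of ground terms of depth ≤ k. A term of depth ≤ k is either a constant or a function symbol applied to arguments of depth ≤ k−1, so N_k = 1 + N_{k-1}^3 + N_{k-1} + N_{k-1}.
N_0 = 1
N_1 = 1 + 1^3 + 1 + 1 = 4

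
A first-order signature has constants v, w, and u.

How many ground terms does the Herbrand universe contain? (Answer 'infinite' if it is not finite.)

3

There are no function symbols, so every ground term is one of the 3 constants.
The Herbrand universe is {v, w, u}, which is finite with 3 elements.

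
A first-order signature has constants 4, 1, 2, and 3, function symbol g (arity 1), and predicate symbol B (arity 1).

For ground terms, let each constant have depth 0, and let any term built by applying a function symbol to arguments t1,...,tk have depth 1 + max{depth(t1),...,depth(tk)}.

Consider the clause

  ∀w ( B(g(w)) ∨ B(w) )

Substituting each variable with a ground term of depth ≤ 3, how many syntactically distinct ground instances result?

Ground terms of depth ≤ 3:
  Count level by level. With function symbols g/1, the terms of depth ≤ k are the 4 constants together with each function applied to depth-≤(k−1) tuples, so N_k = 4 + N_{k-1}.
  N_0 = 4
  N_1 = 4 + 4 = 8
  N_2 = 4 + 8 = 12
  N_3 = 4 + 12 = 16
So there are 16 ground terms available for substitution.
The variable w ranges independently over the available ground terms, and distinct assignments produce distinct instances.
Number of ground instances = 16.

16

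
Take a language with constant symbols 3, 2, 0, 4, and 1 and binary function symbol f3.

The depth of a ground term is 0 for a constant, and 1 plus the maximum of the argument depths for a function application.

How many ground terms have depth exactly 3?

818125

Count level by level. With function symbols f3/2, the terms of depth ≤ k are the 5 constants together with each function applied to depth-≤(k−1) tuples, so N_k = 5 + N_{k-1}^2.
N_0 = 5
N_1 = 5 + 5^2 = 30
N_2 = 5 + 30^2 = 905
N_3 = 5 + 905^2 = 819030
Terms of depth exactly 3: N_3 − N_2 = 819030 − 905 = 818125.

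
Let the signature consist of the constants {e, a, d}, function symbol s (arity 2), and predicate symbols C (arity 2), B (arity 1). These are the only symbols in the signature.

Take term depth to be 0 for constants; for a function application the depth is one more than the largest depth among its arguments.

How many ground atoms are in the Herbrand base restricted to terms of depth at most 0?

12

First count ground terms of depth ≤ 0.
Let N_k = |{terms of depth ≤ k}|. Then N_0 = 3 and N_k = 3 + N_{k-1}^2 for k ≥ 1 (one summand per function symbol, arity giving the exponent).
N_0 = 3
So |H| = 3.
A ground atom is a predicate applied to a tuple of terms from H, so the count is the sum over predicates of |H|^arity:
  C: 3^2 = 9;  B: 3
Total ground atoms: 9 + 3 = 12.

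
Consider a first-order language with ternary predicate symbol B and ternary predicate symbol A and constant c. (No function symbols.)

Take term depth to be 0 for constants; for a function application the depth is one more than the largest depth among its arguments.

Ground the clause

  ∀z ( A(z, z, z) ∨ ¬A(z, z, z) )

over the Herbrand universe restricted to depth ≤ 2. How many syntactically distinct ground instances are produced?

Ground terms of depth ≤ 2:
  With no function symbols every ground term is a constant, so there is exactly 1 ground term at every depth bound.
  N_0 = 1
  N_1 = 1
  N_2 = 1
So there is exactly 1 ground term available for substitution.
The body mentions the single quantified variable z; since ground terms form a free algebra, no two substitutions collapse to the same formula.
Number of ground instances = 1.

1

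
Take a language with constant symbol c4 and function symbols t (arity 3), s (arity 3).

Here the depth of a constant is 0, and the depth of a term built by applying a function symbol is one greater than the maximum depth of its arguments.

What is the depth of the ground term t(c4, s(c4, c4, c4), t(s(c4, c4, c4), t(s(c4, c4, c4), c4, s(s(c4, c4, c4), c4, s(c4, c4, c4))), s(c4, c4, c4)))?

5

depth(s(c4, c4, c4)) = 1 + max(0, 0, 0) = 1
depth(s(s(c4, c4, c4), c4, s(c4, c4, c4))) = 1 + max(1, 0, 1) = 2
depth(t(s(c4, c4, c4), c4, s(s(c4, c4, c4), c4, s(c4, c4, c4)))) = 1 + max(1, 0, 2) = 3
depth(t(s(c4, c4, c4), t(s(c4, c4, c4), c4, s(s(c4, c4, c4), c4, s(c4, c4, c4))), s(c4, c4, c4))) = 1 + max(1, 3, 1) = 4
depth(t(c4, s(c4, c4, c4), t(s(c4, c4, c4), t(s(c4, c4, c4), c4, s(s(c4, c4, c4), c4, s(c4, c4, c4))), s(c4, c4, c4)))) = 1 + max(0, 1, 4) = 5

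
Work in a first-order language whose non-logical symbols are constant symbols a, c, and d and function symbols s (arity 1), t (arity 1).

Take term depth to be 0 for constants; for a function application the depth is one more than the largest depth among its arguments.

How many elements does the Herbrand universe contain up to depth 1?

9

Let N_k count ground terms of depth at most k. Each non-constant term of depth ≤ k is some function symbol applied to depth-≤(k−1) arguments, giving N_k = 3 + N_{k-1} + N_{k-1}.
N_0 = 3
N_1 = 3 + 3 + 3 = 9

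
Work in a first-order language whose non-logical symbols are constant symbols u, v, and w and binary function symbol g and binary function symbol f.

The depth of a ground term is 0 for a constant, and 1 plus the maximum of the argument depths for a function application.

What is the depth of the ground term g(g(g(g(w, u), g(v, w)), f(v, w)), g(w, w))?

4

depth(g(w, u)) = 1 + max(0, 0) = 1
depth(g(v, w)) = 1 + max(0, 0) = 1
depth(g(g(w, u), g(v, w))) = 1 + max(1, 1) = 2
depth(f(v, w)) = 1 + max(0, 0) = 1
depth(g(g(g(w, u), g(v, w)), f(v, w))) = 1 + max(2, 1) = 3
depth(g(w, w)) = 1 + max(0, 0) = 1
depth(g(g(g(g(w, u), g(v, w)), f(v, w)), g(w, w))) = 1 + max(3, 1) = 4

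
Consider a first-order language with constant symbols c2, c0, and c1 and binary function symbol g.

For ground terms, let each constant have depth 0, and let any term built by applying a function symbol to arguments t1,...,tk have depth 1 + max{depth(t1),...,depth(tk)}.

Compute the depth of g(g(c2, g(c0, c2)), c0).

depth(g(c0, c2)) = 1 + max(0, 0) = 1
depth(g(c2, g(c0, c2))) = 1 + max(0, 1) = 2
depth(g(g(c2, g(c0, c2)), c0)) = 1 + max(2, 0) = 3

3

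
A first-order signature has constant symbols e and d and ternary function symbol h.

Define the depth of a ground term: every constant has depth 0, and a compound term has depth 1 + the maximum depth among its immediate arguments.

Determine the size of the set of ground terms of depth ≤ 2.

Let N_k count ground terms of depth at most k. Each non-constant term of depth ≤ k is some function symbol applied to depth-≤(k−1) arguments, giving N_k = 2 + N_{k-1}^3.
N_0 = 2
N_1 = 2 + 2^3 = 10
N_2 = 2 + 10^3 = 1002

1002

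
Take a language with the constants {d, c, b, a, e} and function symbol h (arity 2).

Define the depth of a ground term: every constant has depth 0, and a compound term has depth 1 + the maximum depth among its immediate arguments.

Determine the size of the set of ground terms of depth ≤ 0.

5

Let N_k = |{terms of depth ≤ k}|. Then N_0 = 5 and N_k = 5 + N_{k-1}^2 for k ≥ 1 (one summand per function symbol, arity giving the exponent).
N_0 = 5
Explicitly: d, c, b, a, e.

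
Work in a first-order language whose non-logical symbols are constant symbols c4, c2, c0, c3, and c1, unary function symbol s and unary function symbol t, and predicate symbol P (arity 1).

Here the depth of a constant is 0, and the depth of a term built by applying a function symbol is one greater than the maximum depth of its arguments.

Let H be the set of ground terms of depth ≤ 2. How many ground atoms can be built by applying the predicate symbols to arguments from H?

35

First count ground terms of depth ≤ 2.
Let N_k = |{terms of depth ≤ k}|. Then N_0 = 5 and N_k = 5 + N_{k-1} + N_{k-1} for k ≥ 1 (one summand per function symbol, arity giving the exponent).
N_0 = 5
N_1 = 5 + 5 + 5 = 15
N_2 = 5 + 15 + 15 = 35
So |H| = 35.
Ground atoms are formed by filling each argument slot of a predicate with a term from H, so an r-ary predicate gives |H|^r atoms:
  P: 35
Total ground atoms: 35.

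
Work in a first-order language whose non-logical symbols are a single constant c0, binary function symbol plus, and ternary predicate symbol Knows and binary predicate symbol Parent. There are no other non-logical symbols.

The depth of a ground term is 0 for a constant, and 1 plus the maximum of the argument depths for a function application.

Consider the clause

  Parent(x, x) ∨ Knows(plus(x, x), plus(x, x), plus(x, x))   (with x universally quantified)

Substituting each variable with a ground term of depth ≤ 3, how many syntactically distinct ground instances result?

26

Ground terms of depth ≤ 3:
  Write N_k for the number of ground terms of depth ≤ k. A term of depth ≤ k is either a constant or a function symbol applied to arguments of depth ≤ k−1, so N_k = 1 + N_{k-1}^2.
  N_0 = 1
  N_1 = 1 + 1^2 = 2
  N_2 = 1 + 2^2 = 5
  N_3 = 1 + 5^2 = 26
So there are 26 ground terms available for substitution.
The variable x ranges independently over the available ground terms, and distinct assignments produce distinct instances.
Number of ground instances = 26.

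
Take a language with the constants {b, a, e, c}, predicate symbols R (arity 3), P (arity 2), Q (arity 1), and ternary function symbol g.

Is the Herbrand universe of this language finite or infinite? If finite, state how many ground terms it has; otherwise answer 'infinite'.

The signature has at least one function symbol (g, arity 3) and at least one constant (b).
Iterating g gives infinitely many distinct ground terms: b, g(b, b, b), g(g(b, b, b), g(b, b, b), g(b, b, b)), ...
So the Herbrand universe is infinite.

infinite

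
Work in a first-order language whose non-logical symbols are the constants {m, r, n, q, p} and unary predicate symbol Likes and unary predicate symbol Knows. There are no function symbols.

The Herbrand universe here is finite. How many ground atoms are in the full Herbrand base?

With no function symbols, the Herbrand universe is just the 5 constants.
Ground atoms per predicate: Likes: 5, Knows: 5.
Herbrand base size = 5 + 5 = 10.

10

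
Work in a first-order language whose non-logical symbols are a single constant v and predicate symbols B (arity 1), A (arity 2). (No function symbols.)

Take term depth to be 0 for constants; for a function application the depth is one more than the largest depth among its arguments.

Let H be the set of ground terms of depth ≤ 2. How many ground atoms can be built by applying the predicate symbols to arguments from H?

First count ground terms of depth ≤ 2.
With no function symbols every ground term is a constant, so there is exactly 1 ground term at every depth bound.
N_0 = 1
N_1 = 1
N_2 = 1
So |H| = 1.
Ground atoms are formed by filling each argument slot of a predicate with a term from H, so an r-ary predicate gives |H|^r atoms:
  B: 1;  A: 1^2 = 1
Total ground atoms: 1 + 1 = 2.

2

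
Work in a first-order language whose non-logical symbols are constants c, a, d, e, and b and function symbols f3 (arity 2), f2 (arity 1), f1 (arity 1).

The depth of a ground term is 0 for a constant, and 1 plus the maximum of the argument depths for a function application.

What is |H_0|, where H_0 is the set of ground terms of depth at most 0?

Let N_k count ground terms of depth at most k. Each non-constant term of depth ≤ k is some function symbol applied to depth-≤(k−1) arguments, giving N_k = 5 + N_{k-1}^2 + N_{k-1} + N_{k-1}.
N_0 = 5

5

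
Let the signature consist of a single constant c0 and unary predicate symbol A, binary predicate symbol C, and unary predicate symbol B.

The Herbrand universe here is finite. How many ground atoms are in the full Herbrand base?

With no function symbols, the Herbrand universe is just the 1 constant.
Ground atoms per predicate: A: 1, C: 1^2 = 1, B: 1.
Herbrand base size = 1 + 1 + 1 = 3.

3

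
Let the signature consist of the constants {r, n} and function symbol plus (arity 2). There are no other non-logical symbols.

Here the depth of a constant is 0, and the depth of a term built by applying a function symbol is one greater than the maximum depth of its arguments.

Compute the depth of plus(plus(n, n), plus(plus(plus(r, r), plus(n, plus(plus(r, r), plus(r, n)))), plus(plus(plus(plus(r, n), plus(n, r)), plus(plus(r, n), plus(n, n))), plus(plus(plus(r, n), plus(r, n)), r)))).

depth(plus(n, n)) = 1 + max(0, 0) = 1
depth(plus(r, r)) = 1 + max(0, 0) = 1
depth(plus(r, n)) = 1 + max(0, 0) = 1
depth(plus(plus(r, r), plus(r, n))) = 1 + max(1, 1) = 2
depth(plus(n, plus(plus(r, r), plus(r, n)))) = 1 + max(0, 2) = 3
depth(plus(plus(r, r), plus(n, plus(plus(r, r), plus(r, n))))) = 1 + max(1, 3) = 4
depth(plus(n, r)) = 1 + max(0, 0) = 1
depth(plus(plus(r, n), plus(n, r))) = 1 + max(1, 1) = 2
depth(plus(plus(r, n), plus(n, n))) = 1 + max(1, 1) = 2
depth(plus(plus(plus(r, n), plus(n, r)), plus(plus(r, n), plus(n, n)))) = 1 + max(2, 2) = 3
depth(plus(plus(r, n), plus(r, n))) = 1 + max(1, 1) = 2
depth(plus(plus(plus(r, n), plus(r, n)), r)) = 1 + max(2, 0) = 3
depth(plus(plus(plus(plus(r, n), plus(n, r)), plus(plus(r, n), plus(n, n))), plus(plus(plus(r, n), plus(r, n)), r))) = 1 + max(3, 3) = 4
depth(plus(plus(plus(r, r), plus(n, plus(plus(r, r), plus(r, n)))), plus(plus(plus(plus(r, n), plus(n, r)), plus(plus(r, n), plus(n, n))), plus(plus(plus(r, n), plus(r, n)), r)))) = 1 + max(4, 4) = 5
depth(plus(plus(n, n), plus(plus(plus(r, r), plus(n, plus(plus(r, r), plus(r, n)))), plus(plus(plus(plus(r, n), plus(n, r)), plus(plus(r, n), plus(n, n))), plus(plus(plus(r, n), plus(r, n)), r))))) = 1 + max(1, 5) = 6

6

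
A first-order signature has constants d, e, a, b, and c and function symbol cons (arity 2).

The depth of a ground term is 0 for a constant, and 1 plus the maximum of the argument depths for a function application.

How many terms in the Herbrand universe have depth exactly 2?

875

Count level by level. With function symbols cons/2, the terms of depth ≤ k are the 5 constants together with each function applied to depth-≤(k−1) tuples, so N_k = 5 + N_{k-1}^2.
N_0 = 5
N_1 = 5 + 5^2 = 30
N_2 = 5 + 30^2 = 905
Terms of depth exactly 2: N_2 − N_1 = 905 − 30 = 875.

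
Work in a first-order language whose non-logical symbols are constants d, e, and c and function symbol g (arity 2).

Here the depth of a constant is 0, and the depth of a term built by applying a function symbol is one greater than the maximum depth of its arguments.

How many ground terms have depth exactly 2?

135

Count level by level. With function symbols g/2, the terms of depth ≤ k are the 3 constants together with each function applied to depth-≤(k−1) tuples, so N_k = 3 + N_{k-1}^2.
N_0 = 3
N_1 = 3 + 3^2 = 12
N_2 = 3 + 12^2 = 147
Terms of depth exactly 2: N_2 − N_1 = 147 − 12 = 135.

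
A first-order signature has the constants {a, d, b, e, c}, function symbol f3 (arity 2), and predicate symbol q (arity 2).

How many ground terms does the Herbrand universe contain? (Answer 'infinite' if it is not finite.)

The signature has at least one function symbol (f3, arity 2) and at least one constant (a).
Iterating f3 gives infinitely many distinct ground terms: a, f3(a, a), f3(f3(a, a), f3(a, a)), ...
So the Herbrand universe is infinite.

infinite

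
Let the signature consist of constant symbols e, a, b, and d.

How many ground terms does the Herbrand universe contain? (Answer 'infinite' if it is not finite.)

There are no function symbols, so every ground term is one of the 4 constants.
The Herbrand universe is {e, a, b, d}, which is finite with 4 elements.

4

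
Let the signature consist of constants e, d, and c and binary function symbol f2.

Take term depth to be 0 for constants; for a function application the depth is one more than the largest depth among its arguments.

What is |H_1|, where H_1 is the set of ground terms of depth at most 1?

Write N_k for the number of ground terms of depth ≤ k. A term of depth ≤ k is either a constant or a function symbol applied to arguments of depth ≤ k−1, so N_k = 3 + N_{k-1}^2.
N_0 = 3
N_1 = 3 + 3^2 = 12
Explicitly: e, d, c, f2(e, e), f2(e, d), f2(e, c), f2(d, e), f2(d, d), f2(d, c), f2(c, e), f2(c, d), f2(c, c).

12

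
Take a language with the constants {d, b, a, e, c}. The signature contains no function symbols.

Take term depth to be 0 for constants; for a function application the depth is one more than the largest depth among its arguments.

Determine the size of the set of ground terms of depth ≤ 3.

5

With no function symbols every ground term is a constant, so there are exactly 5 ground terms at every depth bound.
N_0 = 5
N_1 = 5
N_2 = 5
N_3 = 5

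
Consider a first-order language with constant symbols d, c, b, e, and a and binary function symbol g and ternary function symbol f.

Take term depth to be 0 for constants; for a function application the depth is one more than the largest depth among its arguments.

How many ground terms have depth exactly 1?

Let N_k count ground terms of depth at most k. Each non-constant term of depth ≤ k is some function symbol applied to depth-≤(k−1) arguments, giving N_k = 5 + N_{k-1}^2 + N_{k-1}^3.
N_0 = 5
N_1 = 5 + 5^2 + 5^3 = 155
Terms of depth exactly 1: N_1 − N_0 = 155 − 5 = 150.

150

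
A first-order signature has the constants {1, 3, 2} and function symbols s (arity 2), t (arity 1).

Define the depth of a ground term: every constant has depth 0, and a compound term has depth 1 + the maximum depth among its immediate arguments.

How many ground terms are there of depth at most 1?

Let N_k = |{terms of depth ≤ k}|. Then N_0 = 3 and N_k = 3 + N_{k-1}^2 + N_{k-1} for k ≥ 1 (one summand per function symbol, arity giving the exponent).
N_0 = 3
N_1 = 3 + 3^2 + 3 = 15

15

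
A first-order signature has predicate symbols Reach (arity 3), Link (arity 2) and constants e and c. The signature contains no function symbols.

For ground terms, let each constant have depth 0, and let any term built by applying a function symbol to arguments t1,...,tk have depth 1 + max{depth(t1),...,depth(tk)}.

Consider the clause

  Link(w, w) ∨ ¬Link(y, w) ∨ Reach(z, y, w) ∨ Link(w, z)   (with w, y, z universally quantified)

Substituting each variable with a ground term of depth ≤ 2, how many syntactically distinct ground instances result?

8

Ground terms of depth ≤ 2:
  With no function symbols every ground term is a constant, so there are exactly 2 ground terms at every depth bound.
  N_0 = 2
  N_1 = 2
  N_2 = 2
  Explicitly: e, c.
So there are 2 ground terms available for substitution.
Each of w, y, z ranges independently over the available ground terms, and distinct assignments produce distinct instances.
Number of ground instances = 2^3 = 8.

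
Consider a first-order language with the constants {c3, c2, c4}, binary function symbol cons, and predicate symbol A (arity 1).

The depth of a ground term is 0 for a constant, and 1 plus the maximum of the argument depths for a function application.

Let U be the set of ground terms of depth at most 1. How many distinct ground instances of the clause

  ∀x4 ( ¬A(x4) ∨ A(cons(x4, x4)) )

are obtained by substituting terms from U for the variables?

12

Ground terms of depth ≤ 1:
  Let N_k = |{terms of depth ≤ k}|. Then N_0 = 3 and N_k = 3 + N_{k-1}^2 for k ≥ 1 (one summand per function symbol, arity giving the exponent).
  N_0 = 3
  N_1 = 3 + 3^2 = 12
  Explicitly: c3, c2, c4, cons(c3, c3), cons(c3, c2), cons(c3, c4), cons(c2, c3), cons(c2, c2), cons(c2, c4), cons(c4, c3), cons(c4, c2), cons(c4, c4).
So there are 12 ground terms available for substitution.
The body mentions the single quantified variable x4; since ground terms form a free algebra, no two substitutions collapse to the same formula.
Number of ground instances = 12.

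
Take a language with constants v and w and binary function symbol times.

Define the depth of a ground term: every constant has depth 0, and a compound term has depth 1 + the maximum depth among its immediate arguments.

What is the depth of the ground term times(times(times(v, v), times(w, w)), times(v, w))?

3

depth(times(v, v)) = 1 + max(0, 0) = 1
depth(times(w, w)) = 1 + max(0, 0) = 1
depth(times(times(v, v), times(w, w))) = 1 + max(1, 1) = 2
depth(times(v, w)) = 1 + max(0, 0) = 1
depth(times(times(times(v, v), times(w, w)), times(v, w))) = 1 + max(2, 1) = 3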